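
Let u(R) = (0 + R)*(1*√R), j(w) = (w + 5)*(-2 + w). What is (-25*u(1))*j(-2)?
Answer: 300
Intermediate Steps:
j(w) = (-2 + w)*(5 + w) (j(w) = (5 + w)*(-2 + w) = (-2 + w)*(5 + w))
u(R) = R^(3/2) (u(R) = R*√R = R^(3/2))
(-25*u(1))*j(-2) = (-25*1^(3/2))*(-10 + (-2)² + 3*(-2)) = (-25*1)*(-10 + 4 - 6) = -25*(-12) = 300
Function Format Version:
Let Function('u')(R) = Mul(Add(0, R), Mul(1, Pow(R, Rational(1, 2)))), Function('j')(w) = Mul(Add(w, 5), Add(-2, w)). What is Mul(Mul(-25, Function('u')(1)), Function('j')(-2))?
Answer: 300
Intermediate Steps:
Function('j')(w) = Mul(Add(-2, w), Add(5, w)) (Function('j')(w) = Mul(Add(5, w), Add(-2, w)) = Mul(Add(-2, w), Add(5, w)))
Function('u')(R) = Pow(R, Rational(3, 2)) (Function('u')(R) = Mul(R, Pow(R, Rational(1, 2))) = Pow(R, Rational(3, 2)))
Mul(Mul(-25, Function('u')(1)), Function('j')(-2)) = Mul(Mul(-25, Pow(1, Rational(3, 2))), Add(-10, Pow(-2, 2), Mul(3, -2))) = Mul(Mul(-25, 1), Add(-10, 4, -6)) = Mul(-25, -12) = 300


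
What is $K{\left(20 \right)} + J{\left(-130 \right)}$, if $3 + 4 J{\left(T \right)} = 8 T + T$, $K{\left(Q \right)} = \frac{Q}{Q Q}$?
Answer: $- \frac{1466}{5} \approx -293.2$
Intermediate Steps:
$K{\left(Q \right)} = \frac{1}{Q}$ ($K{\left(Q \right)} = \frac{Q}{Q^{2}} = \frac{1}{Q}$)
$J{\left(T \right)} = - \frac{3}{4} + \frac{9 T}{4}$ ($J{\left(T \right)} = - \frac{3}{4} + \frac{8 T + T}{4} = - \frac{3}{4} + \frac{9 T}{4}$)
$K{\left(20 \right)} + J{\left(-130 \right)} = \frac{1}{20} + \left(- \frac{3}{4} + \frac{9}{4} \left(-130\right)\right) = \frac{1}{20} - \frac{1173}{4} = - \frac{1466}{5}$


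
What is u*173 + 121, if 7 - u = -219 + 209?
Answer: 3062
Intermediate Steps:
u = 17 (u = 7 - (-219 + 209) = 7 - 1*(-10) = 7 + 10 = 17)
u*173 + 121 = 17*173 + 121 = 2941 + 121 = 3062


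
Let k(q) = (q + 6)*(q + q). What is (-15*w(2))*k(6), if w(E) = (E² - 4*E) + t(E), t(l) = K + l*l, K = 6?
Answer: -12960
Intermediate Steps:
t(l) = 6 + l² (t(l) = 6 + l*l = 6 + l²)
w(E) = 6 - 4*E + 2*E² (w(E) = (E² - 4*E) + (6 + E²) = 6 - 4*E + 2*E²)
k(q) = 2*q*(6 + q) (k(q) = (6 + q)*(2*q) = 2*q*(6 + q))
(-15*w(2))*k(6) = (-15*(6 - 4*2 + 2*2²))*(2*6*(6 + 6)) = (-15*(6 - 8 + 2*4))*(2*6*12) = -15*(6 - 8 + 8)*144 = -15*6*144 = -90*144 = -12960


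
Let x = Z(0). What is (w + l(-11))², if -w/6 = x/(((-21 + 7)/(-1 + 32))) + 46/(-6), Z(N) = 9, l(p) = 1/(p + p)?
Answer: 649791081/23716 ≈ 27399.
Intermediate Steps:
l(p) = 1/(2*p)
x = 9
w = 1159/7 (w = -6*(9/(((-21 + 7)/(-1 + 32))) + 46/(-6)) = -6*(9/((-14/31)) + 46*(-⅙)) = -6*(9/((-14*1/31)) - 23/3) = -6*(9/(-14/31) - 23/3) = -6*(9*(-31/14) - 23/3) = -6*(-279/14 - 23/3) = -6*(-1159/42) = 1159/7 ≈ 165.57)
(w + l(-11))² = (1159/7 + (½)/(-11))² = (1159/7 + (½)*(-1/11))² = (1159/7 - 1/22)² = (25491/154)² = 649791081/23716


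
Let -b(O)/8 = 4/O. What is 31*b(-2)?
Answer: 496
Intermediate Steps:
b(O) = -32/O
31*b(-2) = 31*(-32/(-2)) = 31*(-32*(-½)) = 31*16 = 496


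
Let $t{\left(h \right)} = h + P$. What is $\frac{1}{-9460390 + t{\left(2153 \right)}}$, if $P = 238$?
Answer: $- \frac{1}{9457999} \approx -1.0573 \cdot 10^{-7}$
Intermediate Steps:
$t{\left(h \right)} = 238 + h$ ($t{\left(h \right)} = h + 238 = 238 + h$)
$\frac{1}{-9460390 + t{\left(2153 \right)}} = \frac{1}{-9460390 + \left(238 + 2153\right)} = \frac{1}{-9460390 + 2391} = \frac{1}{-9457999} = - \frac{1}{9457999}$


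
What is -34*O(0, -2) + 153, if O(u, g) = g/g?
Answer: 119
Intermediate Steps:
O(u, g) = 1
-34*O(0, -2) + 153 = -34*1 + 153 = -34 + 153 = 119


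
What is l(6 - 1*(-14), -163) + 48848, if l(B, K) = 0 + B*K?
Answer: 45588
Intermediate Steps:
l(B, K) = B*K
l(6 - 1*(-14), -163) + 48848 = (6 - 1*(-14))*(-163) + 48848 = (6 + 14)*(-163) + 48848 = 20*(-163) + 48848 = -3260 + 48848 = 45588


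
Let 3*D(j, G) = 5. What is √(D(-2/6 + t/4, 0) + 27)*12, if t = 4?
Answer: 4*√258 ≈ 64.250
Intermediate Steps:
D(j, G) = 5/3 (D(j, G) = (⅓)*5 = 5/3)
√(D(-2/6 + t/4, 0) + 27)*12 = √(5/3 + 27)*12 = √(86/3)*12 = (√258/3)*12 = 4*√258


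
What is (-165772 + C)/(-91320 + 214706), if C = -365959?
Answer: -531731/123386 ≈ -4.3095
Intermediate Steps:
(-165772 + C)/(-91320 + 214706) = (-165772 - 365959)/(-91320 + 214706) = -531731/123386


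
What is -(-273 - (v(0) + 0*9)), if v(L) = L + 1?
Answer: 274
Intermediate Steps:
v(L) = 1 + L
-(-273 - (v(0) + 0*9)) = -(-273 - ((1 + 0) + 0*9)) = -(-273 - (1 + 0)) = -(-273 - 1*1) = -(-273 - 1) = -1*(-274) = 274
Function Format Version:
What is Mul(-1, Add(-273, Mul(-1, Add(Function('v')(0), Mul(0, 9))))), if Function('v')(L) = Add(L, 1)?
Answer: 274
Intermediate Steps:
Function('v')(L) = Add(1, L)
Mul(-1, Add(-273, Mul(-1, Add(Function('v')(0), Mul(0, 9))))) = Mul(-1, Add(-273, Mul(-1, Add(Add(1, 0), Mul(0, 9))))) = Mul(-1, Add(-273, Mul(-1, Add(1, 0)))) = Mul(-1, Add(-273, Mul(-1, 1))) = Mul(-1, Add(-273, -1)) = Mul(-1, -274) = 274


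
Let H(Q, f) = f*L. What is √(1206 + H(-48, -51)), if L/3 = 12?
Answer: 3*I*√70 ≈ 25.1*I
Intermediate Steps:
L = 36 (L = 3*12 = 36)
H(Q, f) = 36*f (H(Q, f) = f*36 = 36*f)
√(1206 + H(-48, -51)) = √(1206 + 36*(-51)) = √(1206 - 1836) = √(-630) = 3*I*√70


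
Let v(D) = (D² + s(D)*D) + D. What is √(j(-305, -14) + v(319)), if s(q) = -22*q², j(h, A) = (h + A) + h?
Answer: I*√714057242 ≈ 26722.0*I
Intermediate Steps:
j(h, A) = A + 2*h (j(h, A) = (A + h) + h = A + 2*h)
v(D) = D + D² - 22*D³ (v(D) = (D² + (-22*D²)*D) + D = (D² - 22*D³) + D = D + D² - 22*D³)
√(j(-305, -14) + v(319)) = √((-14 + 2*(-305)) + 319*(1 + 319 - 22*319²)) = √((-14 - 610) + 319*(1 + 319 - 22*101761)) = √(-624 + 319*(1 + 319 - 2238742)) = √(-624 + 319*(-2238422)) = √(-624 - 714056618) = √(-714057242) = I*√714057242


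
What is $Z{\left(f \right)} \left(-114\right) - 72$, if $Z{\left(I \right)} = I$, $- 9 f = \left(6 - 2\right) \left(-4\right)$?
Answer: $- \frac{824}{3} \approx -274.67$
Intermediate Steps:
$f = \frac{16}{9}$ ($f = - \frac{\left(6 - 2\right) \left(-4\right)}{9} = - \frac{4 \left(-4\right)}{9} = \left(- \frac{1}{9}\right) \left(-16\right) = \frac{16}{9} \approx 1.7778$)
$Z{\left(f \right)} \left(-114\right) - 72 = \frac{16}{9} \left(-114\right) - 72 = - \frac{608}{3} - 72 = - \frac{824}{3}$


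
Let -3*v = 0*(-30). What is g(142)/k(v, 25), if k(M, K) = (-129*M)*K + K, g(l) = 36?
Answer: 36/25 ≈ 1.4400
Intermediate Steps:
v = 0 (v = -0*(-30) = -⅓*0 = 0)
k(M, K) = K - 129*K*M (k(M, K) = -129*K*M + K = K - 129*K*M)
g(142)/k(v, 25) = 36/((25*(1 - 129*0))) = 36/((25*(1 + 0))) = 36/((25*1)) = 36/25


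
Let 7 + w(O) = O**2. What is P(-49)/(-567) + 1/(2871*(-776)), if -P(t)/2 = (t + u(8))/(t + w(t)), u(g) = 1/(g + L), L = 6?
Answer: -34120357/460793501784 ≈ -7.4047e-5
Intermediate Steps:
u(g) = 1/(6 + g) (u(g) = 1/(g + 6) = 1/(6 + g))
w(O) = -7 + O**2
P(t) = -2*(1/14 + t)/(-7 + t + t**2) (P(t) = -2*(t + 1/(6 + 8))/(t + (-7 + t**2)) = -2*(t + 1/14)/(-7 + t + t**2) = -2*(1/14 + t)/(-7 + t + t**2))
P(-49)/(-567) + 1/(2871*(-776)) = ((-1/7 - 2*(-49))/(-7 - 49 + (-49)**2))/(-567) + 1/(2871*(-776)) = ((-1/7 + 98)/(-7 - 49 + 2401))*(-1/567) + (1/2871)*(-1/776) = ((685/7)/2345)*(-1/567) - 1/2227896 = ((1/2345)*(685/7))*(-1/567) - 1/2227896 = (137/3283)*(-1/567) - 1/2227896 = -137/1861461 - 1/2227896 = -34120357/460793501784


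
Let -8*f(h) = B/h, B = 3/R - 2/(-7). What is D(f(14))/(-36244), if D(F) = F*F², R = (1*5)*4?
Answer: 226981/139725057425408000 ≈ 1.6245e-12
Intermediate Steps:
R = 20 (R = 5*4 = 20)
B = 61/140 (B = 3/20 - 2/(-7) = 3*(1/20) - 2*(-⅐) = 3/20 + 2/7 = 61/140 ≈ 0.43571)
f(h) = -61/(1120*h)
D(F) = F³
D(f(14))/(-36244) = (-61/1120/14)³/(-36244) = (-61/1120*1/14)³*(-1/36244) = (-61/15680)³*(-1/36244) = -226981/3855122432000*(-1/36244) = 226981/139725057425408000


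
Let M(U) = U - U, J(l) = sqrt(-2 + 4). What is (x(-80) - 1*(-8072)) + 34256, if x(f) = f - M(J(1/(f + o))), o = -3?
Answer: 42248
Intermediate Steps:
J(l) = sqrt(2)
M(U) = 0
x(f) = f (x(f) = f - 1*0 = f + 0 = f)
(x(-80) - 1*(-8072)) + 34256 = (-80 - 1*(-8072)) + 34256 = (-80 + 8072) + 34256 = 7992 + 34256 = 42248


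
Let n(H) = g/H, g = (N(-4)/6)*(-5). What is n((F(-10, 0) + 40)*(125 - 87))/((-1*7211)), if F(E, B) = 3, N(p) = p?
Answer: -5/17674161 ≈ -2.8290e-7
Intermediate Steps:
g = 10/3 (g = (-4/6)*(-5) = ((⅙)*(-4))*(-5) = -⅔*(-5) = 10/3 ≈ 3.3333)
n(H) = 10/(3*H)
n((F(-10, 0) + 40)*(125 - 87))/((-1*7211)) = (10/(3*(((3 + 40)*(125 - 87)))))/((-1*7211)) = (10/(3*((43*38))))/(-7211) = ((10/3)/1634)*(-1/7211) = ((10/3)*(1/1634))*(-1/7211) = (5/2451)*(-1/7211) = -5/17674161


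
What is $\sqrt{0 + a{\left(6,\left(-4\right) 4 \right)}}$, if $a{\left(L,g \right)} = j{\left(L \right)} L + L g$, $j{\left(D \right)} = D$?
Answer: $2 i \sqrt{15} \approx 7.746 i$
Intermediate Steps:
$a{\left(L,g \right)} = L^{2} + L g$ ($a{\left(L,g \right)} = L L + L g = L^{2} + L g$)
$\sqrt{0 + a{\left(6,\left(-4\right) 4 \right)}} = \sqrt{0 + 6 \left(6 - 16\right)} = \sqrt{0 + 6 \left(-10\right)} = \sqrt{0 - 60} = \sqrt{-60} = 2 i \sqrt{15}$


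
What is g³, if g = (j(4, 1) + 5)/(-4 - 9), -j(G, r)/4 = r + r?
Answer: 27/2197 ≈ 0.012289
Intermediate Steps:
j(G, r) = -8*r (j(G, r) = -4*(r + r) = -8*r)
g = 3/13 (g = (-8*1 + 5)/(-4 - 9) = (-8 + 5)/(-13) = -3*(-1/13) = 3/13 ≈ 0.23077)
g³ = (3/13)³ = 27/2197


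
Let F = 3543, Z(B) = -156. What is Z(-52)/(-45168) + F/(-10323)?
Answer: -4400551/12951924 ≈ -0.33976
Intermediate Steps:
Z(-52)/(-45168) + F/(-10323) = -156/(-45168) + 3543/(-10323) = -156*(-1/45168) + 3543*(-1/10323) = 13/3764 - 1181/3441 = -4400551/12951924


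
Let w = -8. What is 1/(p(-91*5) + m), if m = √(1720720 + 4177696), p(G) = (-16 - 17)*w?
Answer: -33/728590 + √368651/1457180 ≈ 0.00037138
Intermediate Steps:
p(G) = 264 (p(G) = (-16 - 17)*(-8) = -33*(-8) = 264)
m = 4*√368651 (m = √5898416 = 4*√368651 ≈ 2428.7)
1/(p(-91*5) + m) = 1/(264 + 4*√368651)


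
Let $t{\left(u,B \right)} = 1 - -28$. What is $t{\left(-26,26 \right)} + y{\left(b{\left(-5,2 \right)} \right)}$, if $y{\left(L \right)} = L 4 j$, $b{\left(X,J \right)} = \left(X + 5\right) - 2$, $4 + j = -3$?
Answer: $85$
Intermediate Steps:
$j = -7$ ($j = -4 - 3 = -7$)
$t{\left(u,B \right)} = 29$ ($t{\left(u,B \right)} = 1 + 28 = 29$)
$b{\left(X,J \right)} = 3 + X$ ($b{\left(X,J \right)} = \left(5 + X\right) - 2 = 3 + X$)
$y{\left(L \right)} = - 28 L$ ($y{\left(L \right)} = L 4 \left(-7\right) = 4 L \left(-7\right) = - 28 L$)
$t{\left(-26,26 \right)} + y{\left(b{\left(-5,2 \right)} \right)} = 29 - 28 \left(3 - 5\right) = 29 - -56 = 29 + 56 = 85$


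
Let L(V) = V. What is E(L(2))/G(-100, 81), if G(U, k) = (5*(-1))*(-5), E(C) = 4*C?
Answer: 8/25 ≈ 0.32000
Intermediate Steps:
G(U, k) = 25 (G(U, k) = -5*(-5) = 25)
E(L(2))/G(-100, 81) = (4*2)/25 = 8*(1/25) = 8/25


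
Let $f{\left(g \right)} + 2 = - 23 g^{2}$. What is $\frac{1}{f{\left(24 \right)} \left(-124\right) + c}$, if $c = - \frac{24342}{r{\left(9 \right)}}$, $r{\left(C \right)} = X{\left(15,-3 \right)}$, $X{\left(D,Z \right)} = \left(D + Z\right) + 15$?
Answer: $\frac{9}{14778886} \approx 6.0898 \cdot 10^{-7}$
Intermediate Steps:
$X{\left(D,Z \right)} = 15 + D + Z$
$r{\left(C \right)} = 27$ ($r{\left(C \right)} = 15 + 15 - 3 = 27$)
$f{\left(g \right)} = -2 - 23 g^{2}$
$c = - \frac{8114}{9}$ ($c = - \frac{24342}{27} = \left(-24342\right) \frac{1}{27} = - \frac{8114}{9} \approx -901.56$)
$\frac{1}{f{\left(24 \right)} \left(-124\right) + c} = \frac{1}{\left(-2 - 23 \cdot 24^{2}\right) \left(-124\right) - \frac{8114}{9}} = \frac{1}{\left(-2 - 13248\right) \left(-124\right) - \frac{8114}{9}} = \frac{1}{\left(-13250\right) \left(-124\right) - \frac{8114}{9}} = \frac{1}{1643000 - \frac{8114}{9}} = \frac{1}{\frac{14778886}{9}} = \frac{9}{14778886}$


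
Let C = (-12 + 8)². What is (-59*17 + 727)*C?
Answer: -4416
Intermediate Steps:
C = 16 (C = (-4)² = 16)
(-59*17 + 727)*C = (-59*17 + 727)*16 = (-1003 + 727)*16 = -276*16 = -4416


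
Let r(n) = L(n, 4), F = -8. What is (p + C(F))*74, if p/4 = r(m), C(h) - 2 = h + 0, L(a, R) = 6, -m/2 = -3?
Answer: 1332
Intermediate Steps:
m = 6 (m = -2*(-3) = 6)
C(h) = 2 + h (C(h) = 2 + (h + 0) = 2 + h)
r(n) = 6
p = 24 (p = 4*6 = 24)
(p + C(F))*74 = (24 + (2 - 8))*74 = (24 - 6)*74 = 18*74 = 1332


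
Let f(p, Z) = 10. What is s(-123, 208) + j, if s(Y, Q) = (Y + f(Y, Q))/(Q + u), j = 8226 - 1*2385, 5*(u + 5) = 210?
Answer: 1430932/245 ≈ 5840.5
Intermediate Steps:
u = 37 (u = -5 + (⅕)*210 = -5 + 42 = 37)
j = 5841 (j = 8226 - 2385 = 5841)
s(Y, Q) = (10 + Y)/(37 + Q) (s(Y, Q) = (Y + 10)/(Q + 37) = (10 + Y)/(37 + Q))
s(-123, 208) + j = (10 - 123)/(37 + 208) + 5841 = -113/245 + 5841 = 1430932/245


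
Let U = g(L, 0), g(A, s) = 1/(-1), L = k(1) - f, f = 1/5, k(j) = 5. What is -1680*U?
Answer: 1680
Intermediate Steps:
f = 1/5 ≈ 0.20000
L = 24/5 (L = 5 - 1*1/5 = 5 - 1/5 = 24/5 ≈ 4.8000)
g(A, s) = -1
U = -1
-1680*U = -1680*(-1) = 1680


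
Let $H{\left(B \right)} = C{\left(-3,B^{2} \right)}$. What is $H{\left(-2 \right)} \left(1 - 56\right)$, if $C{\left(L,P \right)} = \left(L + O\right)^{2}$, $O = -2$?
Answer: $-1375$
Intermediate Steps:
$C{\left(L,P \right)} = \left(-2 + L\right)^{2}$ ($C{\left(L,P \right)} = \left(L - 2\right)^{2} = \left(-2 + L\right)^{2}$)
$H{\left(B \right)} = 25$ ($H{\left(B \right)} = \left(-2 - 3\right)^{2} = \left(-5\right)^{2} = 25$)
$H{\left(-2 \right)} \left(1 - 56\right) = 25 \left(1 - 56\right) = 25 \left(-55\right) = -1375$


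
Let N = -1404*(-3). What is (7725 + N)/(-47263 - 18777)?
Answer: -11937/66040 ≈ -0.18075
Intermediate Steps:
N = 4212
(7725 + N)/(-47263 - 18777) = (7725 + 4212)/(-47263 - 18777) = 11937/(-66040) = 11937*(-1/66040) = -11937/66040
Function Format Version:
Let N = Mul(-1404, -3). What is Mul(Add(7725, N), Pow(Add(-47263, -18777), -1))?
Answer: Rational(-11937, 66040) ≈ -0.18075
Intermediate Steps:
N = 4212
Mul(Add(7725, N), Pow(Add(-47263, -18777), -1)) = Mul(Add(7725, 4212), Pow(Add(-47263, -18777), -1)) = Mul(11937, Pow(-66040, -1)) = Mul(11937, Rational(-1, 66040)) = Rational(-11937, 66040)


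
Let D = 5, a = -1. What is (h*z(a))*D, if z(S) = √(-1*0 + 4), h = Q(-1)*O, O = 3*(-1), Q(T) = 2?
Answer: -60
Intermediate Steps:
O = -3
h = -6 (h = 2*(-3) = -6)
z(S) = 2 (z(S) = √(0 + 4) = √4 = 2)
(h*z(a))*D = -6*2*5 = -12*5 = -60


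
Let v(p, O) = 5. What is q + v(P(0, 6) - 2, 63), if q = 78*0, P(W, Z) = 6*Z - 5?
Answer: 5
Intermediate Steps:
P(W, Z) = -5 + 6*Z
q = 0
q + v(P(0, 6) - 2, 63) = 0 + 5 = 5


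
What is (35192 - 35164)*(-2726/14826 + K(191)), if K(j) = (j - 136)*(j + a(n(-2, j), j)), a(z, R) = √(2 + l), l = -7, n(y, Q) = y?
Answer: 311488808/1059 + 1540*I*√5 ≈ 2.9414e+5 + 3443.5*I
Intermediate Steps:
a(z, R) = I*√5 (a(z, R) = √(2 - 7) = √(-5) = I*√5)
K(j) = (-136 + j)*(j + I*√5) (K(j) = (j - 136)*(j + I*√5) = (-136 + j)*(j + I*√5))
(35192 - 35164)*(-2726/14826 + K(191)) = (35192 - 35164)*(-2726/14826 + (191² - 136*191 - 136*I*√5 + I*191*√5)) = 28*(-2726*1/14826 + (36481 - 25976 - 136*I*√5 + 191*I*√5)) = 28*(-1363/7413 + (10505 + 55*I*√5)) = 28*(77872202/7413 + 55*I*√5) = 311488808/1059 + 1540*I*√5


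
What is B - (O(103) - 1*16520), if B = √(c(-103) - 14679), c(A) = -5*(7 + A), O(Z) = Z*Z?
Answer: 5911 + I*√14199 ≈ 5911.0 + 119.16*I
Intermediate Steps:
O(Z) = Z²
c(A) = -35 - 5*A
B = I*√14199 (B = √((-35 - 5*(-103)) - 14679) = √((-35 + 515) - 14679) = √(480 - 14679) = √(-14199) = I*√14199 ≈ 119.16*I)
B - (O(103) - 1*16520) = I*√14199 - (103² - 1*16520) = I*√14199 - (10609 - 16520) = I*√14199 - 1*(-5911) = I*√14199 + 5911 = 5911 + I*√14199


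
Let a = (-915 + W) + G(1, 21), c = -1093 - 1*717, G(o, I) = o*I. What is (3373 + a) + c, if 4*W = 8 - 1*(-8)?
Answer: 673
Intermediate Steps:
G(o, I) = I*o
c = -1810 (c = -1093 - 717 = -1810)
W = 4 (W = (8 - 1*(-8))/4 = (8 + 8)/4 = (1/4)*16 = 4)
a = -890 (a = (-915 + 4) + 21*1 = -911 + 21 = -890)
(3373 + a) + c = (3373 - 890) - 1810 = 2483 - 1810 = 673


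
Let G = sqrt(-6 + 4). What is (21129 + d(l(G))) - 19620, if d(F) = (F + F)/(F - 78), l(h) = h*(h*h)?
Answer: 2298211/1523 + 78*I*sqrt(2)/1523 ≈ 1509.0 + 0.072429*I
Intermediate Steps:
G = I*sqrt(2) (G = sqrt(-2) = I*sqrt(2) ≈ 1.4142*I)
l(h) = h**3 (l(h) = h*h**2 = h**3)
d(F) = 2*F/(-78 + F) (d(F) = (2*F)/(-78 + F) = 2*F/(-78 + F))
(21129 + d(l(G))) - 19620 = (21129 + 2*(I*sqrt(2))**3/(-78 + (I*sqrt(2))**3)) - 19620 = (21129 + 2*(-2*I*sqrt(2))/(-78 - 2*I*sqrt(2))) - 19620 = (21129 - 4*I*sqrt(2)/(-78 - 2*I*sqrt(2))) - 19620 = 1509 - 4*I*sqrt(2)/(-78 - 2*I*sqrt(2))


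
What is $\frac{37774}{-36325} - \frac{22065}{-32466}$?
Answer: $- \frac{141619853}{393109150} \approx -0.36026$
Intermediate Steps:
$\frac{37774}{-36325} - \frac{22065}{-32466} = 37774 \left(- \frac{1}{36325}\right) - - \frac{7355}{10822} = - \frac{37774}{36325} + \frac{7355}{10822} = - \frac{141619853}{393109150}$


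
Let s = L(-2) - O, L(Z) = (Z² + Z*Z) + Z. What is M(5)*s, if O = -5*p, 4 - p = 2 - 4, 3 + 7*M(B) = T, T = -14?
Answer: -612/7 ≈ -87.429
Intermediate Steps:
M(B) = -17/7 (M(B) = -3/7 + (⅐)*(-14) = -3/7 - 2 = -17/7)
p = 6 (p = 4 - (2 - 4) = 4 - 1*(-2) = 4 + 2 = 6)
L(Z) = Z + 2*Z² (L(Z) = (Z² + Z²) + Z = 2*Z² + Z = Z + 2*Z²)
O = -30 (O = -5*6 = -30)
s = 36 (s = -2*(1 + 2*(-2)) - 1*(-30) = -2*(1 - 4) + 30 = -2*(-3) + 30 = 6 + 30 = 36)
M(5)*s = -17/7*36 = -612/7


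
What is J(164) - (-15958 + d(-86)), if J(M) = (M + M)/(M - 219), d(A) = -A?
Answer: 872632/55 ≈ 15866.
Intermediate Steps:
J(M) = 2*M/(-219 + M) (J(M) = (2*M)/(-219 + M) = 2*M/(-219 + M))
J(164) - (-15958 + d(-86)) = 2*164/(-219 + 164) - (-15958 - 1*(-86)) = 2*164/(-55) - (-15958 + 86) = 2*164*(-1/55) - 1*(-15872) = -328/55 + 15872 = 872632/55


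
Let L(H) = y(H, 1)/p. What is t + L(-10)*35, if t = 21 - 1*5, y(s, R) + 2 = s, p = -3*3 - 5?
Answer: 46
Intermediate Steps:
p = -14 (p = -9 - 5 = -14)
y(s, R) = -2 + s
L(H) = ⅐ - H/14 (L(H) = (-2 + H)/(-14) = (-2 + H)*(-1/14) = ⅐ - H/14)
t = 16 (t = 21 - 5 = 16)
t + L(-10)*35 = 16 + (⅐ - 1/14*(-10))*35 = 16 + (⅐ + 5/7)*35 = 16 + (6/7)*35 = 16 + 30 = 46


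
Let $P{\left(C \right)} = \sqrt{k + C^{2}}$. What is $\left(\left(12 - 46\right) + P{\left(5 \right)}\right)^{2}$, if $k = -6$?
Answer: $\left(34 - \sqrt{19}\right)^{2} \approx 878.59$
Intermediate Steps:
$P{\left(C \right)} = \sqrt{-6 + C^{2}}$
$\left(\left(12 - 46\right) + P{\left(5 \right)}\right)^{2} = \left(\left(12 - 46\right) + \sqrt{-6 + 5^{2}}\right)^{2} = \left(\left(12 - 46\right) + \sqrt{-6 + 25}\right)^{2} = \left(-34 + \sqrt{19}\right)^{2}$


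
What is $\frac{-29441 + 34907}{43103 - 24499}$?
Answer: $\frac{2733}{9302} \approx 0.29381$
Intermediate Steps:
$\frac{-29441 + 34907}{43103 - 24499} = \frac{5466}{18604} = 5466 \cdot \frac{1}{18604} = \frac{2733}{9302}$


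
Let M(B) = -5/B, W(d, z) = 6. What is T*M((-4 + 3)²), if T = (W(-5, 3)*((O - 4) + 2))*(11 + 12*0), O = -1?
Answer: 990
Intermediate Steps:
T = -198 (T = (6*((-1 - 4) + 2))*(11 + 12*0) = (6*(-5 + 2))*(11 + 0) = (6*(-3))*11 = -18*11 = -198)
T*M((-4 + 3)²) = -(-990)/((-4 + 3)²) = -(-990)/((-1)²) = -(-990)/1 = -(-990) = -198*(-5) = 990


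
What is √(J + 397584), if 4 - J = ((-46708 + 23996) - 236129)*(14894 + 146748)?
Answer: √41839974510 ≈ 2.0455e+5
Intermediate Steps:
J = 41839576926 (J = 4 - ((-46708 + 23996) - 236129)*(14894 + 146748) = 4 - (-22712 - 236129)*161642 = 4 - (-258841)*161642 = 4 - 1*(-41839576922) = 4 + 41839576922 = 41839576926)
√(J + 397584) = √(41839576926 + 397584) = √41839974510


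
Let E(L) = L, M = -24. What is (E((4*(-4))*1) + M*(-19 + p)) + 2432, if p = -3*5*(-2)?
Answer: 2152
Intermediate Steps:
p = 30 (p = -15*(-2) = 30)
(E((4*(-4))*1) + M*(-19 + p)) + 2432 = ((4*(-4))*1 - 24*(-19 + 30)) + 2432 = (-16*1 - 24*11) + 2432 = (-16 - 264) + 2432 = -280 + 2432 = 2152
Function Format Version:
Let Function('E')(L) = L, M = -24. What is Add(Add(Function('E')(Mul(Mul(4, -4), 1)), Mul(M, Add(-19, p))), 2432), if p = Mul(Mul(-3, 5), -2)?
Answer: 2152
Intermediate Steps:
p = 30 (p = Mul(-15, -2) = 30)
Add(Add(Function('E')(Mul(Mul(4, -4), 1)), Mul(M, Add(-19, p))), 2432) = Add(Add(Mul(Mul(4, -4), 1), Mul(-24, Add(-19, 30))), 2432) = Add(Add(Mul(-16, 1), Mul(-24, 11)), 2432) = Add(Add(-16, -264), 2432) = Add(-280, 2432) = 2152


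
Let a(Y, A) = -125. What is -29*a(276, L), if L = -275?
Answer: 3625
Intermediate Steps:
-29*a(276, L) = -29*(-125) = 3625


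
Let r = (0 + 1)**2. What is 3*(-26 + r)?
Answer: -75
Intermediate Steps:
r = 1 (r = 1**2 = 1)
3*(-26 + r) = 3*(-26 + 1) = 3*(-25) = -75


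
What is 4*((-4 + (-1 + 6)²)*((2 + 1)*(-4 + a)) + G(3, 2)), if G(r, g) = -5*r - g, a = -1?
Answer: -1328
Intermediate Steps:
G(r, g) = -g - 5*r
4*((-4 + (-1 + 6)²)*((2 + 1)*(-4 + a)) + G(3, 2)) = 4*((-4 + (-1 + 6)²)*((2 + 1)*(-4 - 1)) + (-1*2 - 5*3)) = 4*((-4 + 5²)*(3*(-5)) + (-2 - 15)) = 4*((-4 + 25)*(-15) - 17) = 4*(21*(-15) - 17) = 4*(-315 - 17) = 4*(-332) = -1328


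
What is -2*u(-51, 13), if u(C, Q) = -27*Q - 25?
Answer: 752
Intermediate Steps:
u(C, Q) = -25 - 27*Q
-2*u(-51, 13) = -2*(-25 - 27*13) = -2*(-25 - 351) = -2*(-376) = 752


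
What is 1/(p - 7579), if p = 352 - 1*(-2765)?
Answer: -1/4462 ≈ -0.00022411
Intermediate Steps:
p = 3117 (p = 352 + 2765 = 3117)
1/(p - 7579) = 1/(3117 - 7579) = 1/(-4462) = -1/4462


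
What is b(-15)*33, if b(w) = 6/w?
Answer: -66/5 ≈ -13.200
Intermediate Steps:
b(-15)*33 = (6/(-15))*33 = (6*(-1/15))*33 = -⅖*33 = -66/5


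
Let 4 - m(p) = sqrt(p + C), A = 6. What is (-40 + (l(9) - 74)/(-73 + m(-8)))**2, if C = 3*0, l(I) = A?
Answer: 16*(-452129*I + 26920*sqrt(2))/(-4753*I + 276*sqrt(2)) ≈ 1522.3 + 3.147*I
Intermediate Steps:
l(I) = 6
C = 0
m(p) = 4 - sqrt(p) (m(p) = 4 - sqrt(p + 0) = 4 - sqrt(p))
(-40 + (l(9) - 74)/(-73 + m(-8)))**2 = (-40 + (6 - 74)/(-73 + (4 - sqrt(-8))))**2 = (-40 - 68/(-73 + (4 - 2*I*sqrt(2))))**2 = (-40 - 68/(-69 - 2*I*sqrt(2)))**2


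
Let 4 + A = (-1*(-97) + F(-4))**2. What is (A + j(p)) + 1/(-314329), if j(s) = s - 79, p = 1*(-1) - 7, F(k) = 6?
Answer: 3306112421/314329 ≈ 10518.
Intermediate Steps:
p = -8 (p = -1 - 7 = -8)
j(s) = -79 + s
A = 10605 (A = -4 + (-1*(-97) + 6)**2 = -4 + (97 + 6)**2 = -4 + 103**2 = -4 + 10609 = 10605)
(A + j(p)) + 1/(-314329) = (10605 + (-79 - 8)) + 1/(-314329) = (10605 - 87) - 1/314329 = 10518 - 1/314329 = 3306112421/314329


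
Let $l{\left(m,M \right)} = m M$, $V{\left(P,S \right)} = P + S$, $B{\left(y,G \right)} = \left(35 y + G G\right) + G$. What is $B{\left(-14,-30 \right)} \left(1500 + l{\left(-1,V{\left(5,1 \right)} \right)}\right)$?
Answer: $567720$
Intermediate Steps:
$B{\left(y,G \right)} = G + G^{2} + 35 y$ ($B{\left(y,G \right)} = \left(35 y + G^{2}\right) + G = \left(G^{2} + 35 y\right) + G = G + G^{2} + 35 y$)
$l{\left(m,M \right)} = M m$
$B{\left(-14,-30 \right)} \left(1500 + l{\left(-1,V{\left(5,1 \right)} \right)}\right) = \left(-30 + \left(-30\right)^{2} + 35 \left(-14\right)\right) \left(1500 + \left(5 + 1\right) \left(-1\right)\right) = \left(-30 + 900 - 490\right) \left(1500 + 6 \left(-1\right)\right) = 380 \left(1500 - 6\right) = 380 \cdot 1494 = 567720$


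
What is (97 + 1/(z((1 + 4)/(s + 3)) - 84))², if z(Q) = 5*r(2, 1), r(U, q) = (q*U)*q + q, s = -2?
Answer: 44782864/4761 ≈ 9406.2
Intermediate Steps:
r(U, q) = q + U*q² (r(U, q) = (U*q)*q + q = U*q² + q = q + U*q²)
z(Q) = 15 (z(Q) = 5*(1*(1 + 2*1)) = 5*(1*(1 + 2)) = 5*(1*3) = 5*3 = 15)
(97 + 1/(z((1 + 4)/(s + 3)) - 84))² = (97 + 1/(15 - 84))² = (97 + 1/(-69))² = (97 - 1/69)² = (6692/69)² = 44782864/4761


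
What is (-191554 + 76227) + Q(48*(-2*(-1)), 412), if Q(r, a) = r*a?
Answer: -75775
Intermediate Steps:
Q(r, a) = a*r
(-191554 + 76227) + Q(48*(-2*(-1)), 412) = (-191554 + 76227) + 412*(48*(-2*(-1))) = -115327 + 412*(48*2) = -115327 + 412*96 = -115327 + 39552 = -75775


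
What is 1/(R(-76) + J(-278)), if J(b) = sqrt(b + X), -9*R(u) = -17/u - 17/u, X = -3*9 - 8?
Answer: -5814/36610021 - 116964*I*sqrt(313)/36610021 ≈ -0.00015881 - 0.056523*I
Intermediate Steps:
X = -35 (X = -27 - 8 = -35)
R(u) = 34/(9*u) (R(u) = -(-17/u - 17/u)/9 = -(-34)/(9*u) = 34/(9*u))
J(b) = sqrt(-35 + b) (J(b) = sqrt(b - 35) = sqrt(-35 + b))
1/(R(-76) + J(-278)) = 1/((34/9)/(-76) + sqrt(-35 - 278)) = 1/((34/9)*(-1/76) + sqrt(-313)) = 1/(-17/342 + I*sqrt(313))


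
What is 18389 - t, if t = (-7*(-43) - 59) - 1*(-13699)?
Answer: 4448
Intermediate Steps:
t = 13941 (t = (301 - 59) + 13699 = 242 + 13699 = 13941)
18389 - t = 18389 - 1*13941 = 18389 - 13941 = 4448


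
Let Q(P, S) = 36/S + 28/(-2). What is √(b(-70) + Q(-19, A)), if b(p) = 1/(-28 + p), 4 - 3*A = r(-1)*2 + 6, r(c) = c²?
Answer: I*√8038/14 ≈ 6.4039*I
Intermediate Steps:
A = -4/3 (A = 4/3 - ((-1)²*2 + 6)/3 = 4/3 - (1*2 + 6)/3 = 4/3 - (2 + 6)/3 = 4/3 - ⅓*8 = 4/3 - 8/3 = -4/3 ≈ -1.3333)
Q(P, S) = -14 + 36/S (Q(P, S) = 36/S + 28*(-½) = 36/S - 14 = -14 + 36/S)
√(b(-70) + Q(-19, A)) = √(1/(-28 - 70) + (-14 + 36/(-4/3))) = √(1/(-98) + (-14 + 36*(-¾))) = √(-1/98 + (-14 - 27)) = √(-1/98 - 41) = √(-4019/98) = I*√8038/14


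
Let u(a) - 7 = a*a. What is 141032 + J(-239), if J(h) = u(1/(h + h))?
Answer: 32225154877/228484 ≈ 1.4104e+5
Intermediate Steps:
u(a) = 7 + a² (u(a) = 7 + a*a = 7 + a²)
J(h) = 7 + 1/(4*h²) (J(h) = 7 + (1/(h + h))² = 7 + (1/(2*h))² = 7 + 1/(4*h²))
141032 + J(-239) = 141032 + (7 + (¼)/(-239)²) = 141032 + (7 + (¼)*(1/57121)) = 141032 + (7 + 1/228484) = 141032 + 1599389/228484 = 32225154877/228484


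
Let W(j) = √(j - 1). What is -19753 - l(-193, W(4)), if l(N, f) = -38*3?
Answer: -19639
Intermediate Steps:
W(j) = √(-1 + j)
l(N, f) = -114
-19753 - l(-193, W(4)) = -19753 - 1*(-114) = -19753 + 114 = -19639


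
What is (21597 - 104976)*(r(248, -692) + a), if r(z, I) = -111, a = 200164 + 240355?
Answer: -36720778632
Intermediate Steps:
a = 440519
(21597 - 104976)*(r(248, -692) + a) = (21597 - 104976)*(-111 + 440519) = -83379*440408 = -36720778632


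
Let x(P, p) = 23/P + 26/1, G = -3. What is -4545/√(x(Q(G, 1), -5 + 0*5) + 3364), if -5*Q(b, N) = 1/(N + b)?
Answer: -909*√905/362 ≈ -75.540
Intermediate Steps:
Q(b, N) = -1/(5*(N + b))
x(P, p) = 26 + 23/P (x(P, p) = 23/P + 26*1 = 23/P + 26 = 26 + 23/P)
-4545/√(x(Q(G, 1), -5 + 0*5) + 3364) = -4545/√((26 + 23/((-1/(5*1 + 5*(-3))))) + 3364) = -4545/√((26 + 23/((-1/(5 - 15)))) + 3364) = -4545/√((26 + 23/((-1/(-10)))) + 3364) = -4545/√((26 + 23/((-1*(-⅒)))) + 3364) = -4545/√((26 + 23/(⅒)) + 3364) = -4545/√((26 + 23*10) + 3364) = -4545/√((26 + 230) + 3364) = -4545/√(256 + 3364) = -4545*√905/1810 = -909*√905/362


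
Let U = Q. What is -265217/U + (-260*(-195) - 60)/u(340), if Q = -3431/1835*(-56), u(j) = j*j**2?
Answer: -59775604770353/23599104200 ≈ -2533.0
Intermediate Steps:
u(j) = j**3
Q = 192136/1835 (Q = -3431*1/1835*(-56) = -3431/1835*(-56) = 192136/1835 ≈ 104.71)
U = 192136/1835 ≈ 104.71
-265217/U + (-260*(-195) - 60)/u(340) = -265217/192136/1835 + (-260*(-195) - 60)/(340**3) = -265217*1835/192136 + (50700 - 60)/39304000 = -486673195/192136 + 50640*(1/39304000) = -486673195/192136 + 633/491300 = -59775604770353/23599104200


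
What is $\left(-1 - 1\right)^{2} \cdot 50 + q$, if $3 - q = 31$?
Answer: $172$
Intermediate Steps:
$q = -28$ ($q = 3 - 31 = -28$)
$\left(-1 - 1\right)^{2} \cdot 50 + q = \left(-1 - 1\right)^{2} \cdot 50 - 28 = \left(-2\right)^{2} \cdot 50 - 28 = 4 \cdot 50 - 28 = 200 - 28 = 172$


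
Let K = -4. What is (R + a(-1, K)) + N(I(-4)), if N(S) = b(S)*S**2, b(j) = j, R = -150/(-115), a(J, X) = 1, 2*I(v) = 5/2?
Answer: 6267/1472 ≈ 4.2575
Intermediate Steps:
I(v) = 5/4 (I(v) = (5/2)/2 = (5*(1/2))/2 = (1/2)*(5/2) = 5/4)
R = 30/23 (R = -150*(-1/115) = 30/23 ≈ 1.3043)
N(S) = S**3 (N(S) = S*S**2 = S**3)
(R + a(-1, K)) + N(I(-4)) = (30/23 + 1) + (5/4)**3 = 53/23 + 125/64 = 6267/1472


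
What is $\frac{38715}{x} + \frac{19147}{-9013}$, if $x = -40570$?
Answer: $- \frac{225146417}{73131482} \approx -3.0787$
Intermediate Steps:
$\frac{38715}{x} + \frac{19147}{-9013} = \frac{38715}{-40570} + \frac{19147}{-9013} = 38715 \left(- \frac{1}{40570}\right) + 19147 \left(- \frac{1}{9013}\right) = - \frac{7743}{8114} - \frac{19147}{9013} = - \frac{225146417}{73131482}$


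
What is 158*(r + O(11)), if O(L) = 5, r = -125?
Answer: -18960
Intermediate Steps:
158*(r + O(11)) = 158*(-125 + 5) = 158*(-120) = -18960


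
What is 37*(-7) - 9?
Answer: -268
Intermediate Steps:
37*(-7) - 9 = -259 - 9 = -268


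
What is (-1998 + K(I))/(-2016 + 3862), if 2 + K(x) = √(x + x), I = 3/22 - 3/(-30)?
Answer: -1000/923 + √1430/101530 ≈ -1.0831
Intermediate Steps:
I = 13/55 (I = 3*(1/22) - 3*(-1/30) = 3/22 + ⅒ = 13/55 ≈ 0.23636)
K(x) = -2 + √2*√x (K(x) = -2 + √(x + x) = -2 + √(2*x) = -2 + √2*√x)
(-1998 + K(I))/(-2016 + 3862) = (-1998 + (-2 + √2*√(13/55)))/(-2016 + 3862) = (-1998 + (-2 + √2*(√715/55)))/1846 = (-1998 + (-2 + √1430/55))*(1/1846) = (-2000 + √1430/55)*(1/1846) = -1000/923 + √1430/101530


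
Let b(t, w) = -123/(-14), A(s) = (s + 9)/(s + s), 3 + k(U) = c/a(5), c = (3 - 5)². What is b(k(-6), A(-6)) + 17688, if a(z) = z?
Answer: 247755/14 ≈ 17697.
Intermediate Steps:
c = 4 (c = (-2)² = 4)
k(U) = -11/5 (k(U) = -3 + 4/5 = -3 + 4*(⅕) = -3 + ⅘ = -11/5)
A(s) = (9 + s)/(2*s) (A(s) = (9 + s)/((2*s)) = (9 + s)*(1/(2*s)) = (9 + s)/(2*s))
b(t, w) = 123/14 (b(t, w) = -123*(-1/14) = 123/14)
b(k(-6), A(-6)) + 17688 = 123/14 + 17688 = 247755/14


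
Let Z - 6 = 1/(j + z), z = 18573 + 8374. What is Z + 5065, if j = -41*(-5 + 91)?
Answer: 118767892/23421 ≈ 5071.0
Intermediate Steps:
z = 26947
j = -3526 (j = -41*86 = -3526)
Z = 140527/23421 (Z = 6 + 1/(-3526 + 26947) = 6 + 1/23421 = 140527/23421 ≈ 6.0000)
Z + 5065 = 140527/23421 + 5065 = 118767892/23421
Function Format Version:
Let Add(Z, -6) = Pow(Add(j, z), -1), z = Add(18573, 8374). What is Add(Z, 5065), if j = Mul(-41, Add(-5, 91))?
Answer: Rational(118767892, 23421) ≈ 5071.0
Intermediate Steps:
z = 26947
j = -3526 (j = Mul(-41, 86) = -3526)
Z = Rational(140527, 23421) (Z = Add(6, Pow(Add(-3526, 26947), -1)) = Add(6, Pow(23421, -1)) = Add(6, Rational(1, 23421)) = Rational(140527, 23421) ≈ 6.0000)
Add(Z, 5065) = Add(Rational(140527, 23421), 5065) = Rational(118767892, 23421)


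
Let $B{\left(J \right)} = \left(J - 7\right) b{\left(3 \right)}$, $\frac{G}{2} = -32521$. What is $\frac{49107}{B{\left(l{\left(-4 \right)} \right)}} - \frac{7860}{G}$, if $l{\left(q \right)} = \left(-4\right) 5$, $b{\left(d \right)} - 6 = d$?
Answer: $- \frac{532017919}{2634201} \approx -201.97$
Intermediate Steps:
$G = -65042$ ($G = 2 \left(-32521\right) = -65042$)
$b{\left(d \right)} = 6 + d$
$l{\left(q \right)} = -20$
$B{\left(J \right)} = -63 + 9 J$ ($B{\left(J \right)} = \left(J - 7\right) \left(6 + 3\right) = \left(-7 + J\right) 9 = -63 + 9 J$)
$\frac{49107}{B{\left(l{\left(-4 \right)} \right)}} - \frac{7860}{G} = \frac{49107}{-63 + 9 \left(-20\right)} - \frac{7860}{-65042} = \frac{49107}{-63 - 180} - - \frac{3930}{32521} = \frac{49107}{-243} + \frac{3930}{32521} = 49107 \left(- \frac{1}{243}\right) + \frac{3930}{32521} = - \frac{16369}{81} + \frac{3930}{32521} = - \frac{532017919}{2634201}$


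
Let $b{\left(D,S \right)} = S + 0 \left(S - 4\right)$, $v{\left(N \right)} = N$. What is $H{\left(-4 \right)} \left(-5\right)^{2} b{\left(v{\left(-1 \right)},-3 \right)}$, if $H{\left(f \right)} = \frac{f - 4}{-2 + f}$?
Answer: $-100$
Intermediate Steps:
$H{\left(f \right)} = \frac{-4 + f}{-2 + f}$
$b{\left(D,S \right)} = S$ ($b{\left(D,S \right)} = S + 0 \left(-4 + S\right) = S + 0 = S$)
$H{\left(-4 \right)} \left(-5\right)^{2} b{\left(v{\left(-1 \right)},-3 \right)} = \frac{-4 - 4}{-2 - 4} \left(-5\right)^{2} \left(-3\right) = \frac{1}{-6} \left(-8\right) 25 \left(-3\right) = \left(- \frac{1}{6}\right) \left(-8\right) 25 \left(-3\right) = \frac{4}{3} \cdot 25 \left(-3\right) = \frac{100}{3} \left(-3\right) = -100$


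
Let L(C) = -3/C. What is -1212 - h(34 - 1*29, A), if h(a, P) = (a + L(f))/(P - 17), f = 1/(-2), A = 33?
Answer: -19403/16 ≈ -1212.7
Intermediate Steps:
f = -½ ≈ -0.50000
h(a, P) = (6 + a)/(-17 + P) (h(a, P) = (a - 3/(-½))/(P - 17) = (a - 3*(-2))/(-17 + P) = (a + 6)/(-17 + P) = (6 + a)/(-17 + P))
-1212 - h(34 - 1*29, A) = -1212 - (6 + (34 - 1*29))/(-17 + 33) = -1212 - (6 + (34 - 29))/16 = -1212 - (6 + 5)/16 = -1212 - 11/16 = -19403/16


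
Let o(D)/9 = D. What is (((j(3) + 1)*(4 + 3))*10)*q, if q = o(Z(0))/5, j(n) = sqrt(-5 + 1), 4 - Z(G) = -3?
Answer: 882 + 1764*I ≈ 882.0 + 1764.0*I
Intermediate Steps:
Z(G) = 7 (Z(G) = 4 - 1*(-3) = 4 + 3 = 7)
o(D) = 9*D
j(n) = 2*I (j(n) = sqrt(-4) = 2*I)
q = 63/5 (q = (9*7)/5 = 63*(1/5) = 63/5 ≈ 12.600)
(((j(3) + 1)*(4 + 3))*10)*q = (((2*I + 1)*(4 + 3))*10)*(63/5) = (((1 + 2*I)*7)*10)*(63/5) = ((7 + 14*I)*10)*(63/5) = (70 + 140*I)*(63/5) = 882 + 1764*I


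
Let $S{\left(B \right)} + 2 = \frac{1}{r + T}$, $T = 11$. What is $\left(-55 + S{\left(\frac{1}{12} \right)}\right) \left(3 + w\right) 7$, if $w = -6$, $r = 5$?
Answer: $\frac{19131}{16} \approx 1195.7$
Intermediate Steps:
$S{\left(B \right)} = - \frac{31}{16}$ ($S{\left(B \right)} = -2 + \frac{1}{5 + 11} = -2 + \frac{1}{16} = - \frac{31}{16}$)
$\left(-55 + S{\left(\frac{1}{12} \right)}\right) \left(3 + w\right) 7 = \left(-55 - \frac{31}{16}\right) \left(3 - 6\right) 7 = - \frac{911 \left(\left(-3\right) 7\right)}{16} = \left(- \frac{911}{16}\right) \left(-21\right) = \frac{19131}{16}$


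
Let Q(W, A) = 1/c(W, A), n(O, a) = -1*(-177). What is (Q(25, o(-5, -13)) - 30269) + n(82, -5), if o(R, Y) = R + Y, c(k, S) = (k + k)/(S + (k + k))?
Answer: -752284/25 ≈ -30091.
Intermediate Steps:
n(O, a) = 177
c(k, S) = 2*k/(S + 2*k) (c(k, S) = (2*k)/(S + 2*k) = 2*k/(S + 2*k))
Q(W, A) = (A + 2*W)/(2*W) (Q(W, A) = 1/(2*W/(A + 2*W)) = (A + 2*W)/(2*W))
(Q(25, o(-5, -13)) - 30269) + n(82, -5) = ((25 + (-5 - 13)/2)/25 - 30269) + 177 = ((25 + (½)*(-18))/25 - 30269) + 177 = ((25 - 9)/25 - 30269) + 177 = ((1/25)*16 - 30269) + 177 = (16/25 - 30269) + 177 = -756709/25 + 177 = -752284/25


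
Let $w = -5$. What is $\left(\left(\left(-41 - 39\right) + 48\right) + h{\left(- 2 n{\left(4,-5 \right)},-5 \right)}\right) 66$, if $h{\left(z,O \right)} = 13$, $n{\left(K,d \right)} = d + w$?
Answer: $-1254$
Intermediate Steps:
$n{\left(K,d \right)} = -5 + d$ ($n{\left(K,d \right)} = d - 5 = -5 + d$)
$\left(\left(\left(-41 - 39\right) + 48\right) + h{\left(- 2 n{\left(4,-5 \right)},-5 \right)}\right) 66 = \left(\left(\left(-41 - 39\right) + 48\right) + 13\right) 66 = \left(\left(-80 + 48\right) + 13\right) 66 = \left(-32 + 13\right) 66 = \left(-19\right) 66 = -1254$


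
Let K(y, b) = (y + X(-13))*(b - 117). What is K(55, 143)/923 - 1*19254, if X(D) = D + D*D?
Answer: -1366612/71 ≈ -19248.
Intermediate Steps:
X(D) = D + D²
K(y, b) = (-117 + b)*(156 + y) (K(y, b) = (y - 13*(1 - 13))*(b - 117) = (y - 13*(-12))*(-117 + b) = (y + 156)*(-117 + b) = (156 + y)*(-117 + b) = (-117 + b)*(156 + y))
K(55, 143)/923 - 1*19254 = (-18252 - 117*55 + 156*143 + 143*55)/923 - 1*19254 = (-18252 - 6435 + 22308 + 7865)*(1/923) - 19254 = 5486*(1/923) - 19254 = 422/71 - 19254 = -1366612/71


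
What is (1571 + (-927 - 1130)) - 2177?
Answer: -2663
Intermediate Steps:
(1571 + (-927 - 1130)) - 2177 = (1571 - 2057) - 2177 = -486 - 2177 = -2663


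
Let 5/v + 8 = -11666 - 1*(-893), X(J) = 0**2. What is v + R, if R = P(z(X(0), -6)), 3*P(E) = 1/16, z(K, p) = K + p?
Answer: 10541/517488 ≈ 0.020370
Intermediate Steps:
X(J) = 0
P(E) = 1/48 (P(E) = (1/3)/16 = (1/3)*(1/16) = 1/48)
v = -5/10781 (v = 5/(-8 + (-11666 - 1*(-893))) = 5/(-8 + (-11666 + 893)) = 5/(-8 - 10773) = 5/(-10781) = 5*(-1/10781) = -5/10781 ≈ -0.00046378)
R = 1/48 ≈ 0.020833
v + R = -5/10781 + 1/48 = 10541/517488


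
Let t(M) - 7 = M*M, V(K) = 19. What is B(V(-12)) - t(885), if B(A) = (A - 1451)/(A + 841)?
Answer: -168395238/215 ≈ -7.8323e+5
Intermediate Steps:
B(A) = (-1451 + A)/(841 + A)
t(M) = 7 + M**2 (t(M) = 7 + M*M = 7 + M**2)
B(V(-12)) - t(885) = (-1451 + 19)/(841 + 19) - (7 + 885**2) = -1432/860 - (7 + 783225) = (1/860)*(-1432) - 1*783232 = -358/215 - 783232 = -168395238/215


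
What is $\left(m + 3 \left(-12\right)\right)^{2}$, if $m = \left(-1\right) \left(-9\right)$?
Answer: $729$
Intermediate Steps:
$m = 9$
$\left(m + 3 \left(-12\right)\right)^{2} = \left(9 + 3 \left(-12\right)\right)^{2} = \left(9 - 36\right)^{2} = \left(-27\right)^{2} = 729$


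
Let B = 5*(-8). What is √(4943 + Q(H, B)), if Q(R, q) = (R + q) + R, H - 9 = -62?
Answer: 3*√533 ≈ 69.260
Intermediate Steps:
B = -40
H = -53 (H = 9 - 62 = -53)
Q(R, q) = q + 2*R
√(4943 + Q(H, B)) = √(4943 + (-40 + 2*(-53))) = √(4943 + (-40 - 106)) = √(4943 - 146) = √4797 = 3*√533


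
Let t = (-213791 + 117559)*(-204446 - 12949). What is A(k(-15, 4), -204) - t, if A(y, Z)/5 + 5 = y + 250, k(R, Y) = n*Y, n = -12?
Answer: -20920354655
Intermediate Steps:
k(R, Y) = -12*Y
A(y, Z) = 1225 + 5*y (A(y, Z) = -25 + 5*(y + 250) = -25 + 5*(250 + y) = -25 + (1250 + 5*y) = 1225 + 5*y)
t = 20920355640 (t = -96232*(-217395) = 20920355640)
A(k(-15, 4), -204) - t = (1225 + 5*(-12*4)) - 1*20920355640 = (1225 + 5*(-48)) - 20920355640 = (1225 - 240) - 20920355640 = 985 - 20920355640 = -20920354655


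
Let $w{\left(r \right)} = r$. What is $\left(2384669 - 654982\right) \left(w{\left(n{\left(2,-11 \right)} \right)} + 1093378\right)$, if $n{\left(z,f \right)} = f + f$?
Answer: $1891163659572$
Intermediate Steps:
$n{\left(z,f \right)} = 2 f$
$\left(2384669 - 654982\right) \left(w{\left(n{\left(2,-11 \right)} \right)} + 1093378\right) = \left(2384669 - 654982\right) \left(2 \left(-11\right) + 1093378\right) = 1729687 \left(-22 + 1093378\right) = 1729687 \cdot 1093356 = 1891163659572$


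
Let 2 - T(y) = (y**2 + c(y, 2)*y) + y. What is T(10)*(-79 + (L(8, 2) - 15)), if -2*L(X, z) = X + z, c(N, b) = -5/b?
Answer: 8217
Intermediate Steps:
T(y) = 2 - y**2 + 3*y/2 (T(y) = 2 - ((y**2 + (-5/2)*y) + y) = 2 - ((y**2 + (-5*1/2)*y) + y) = 2 - ((y**2 - 5*y/2) + y) = 2 - (y**2 - 3*y/2) = 2 + (-y**2 + 3*y/2) = 2 - y**2 + 3*y/2)
L(X, z) = -X/2 - z/2 (L(X, z) = -(X + z)/2 = -X/2 - z/2)
T(10)*(-79 + (L(8, 2) - 15)) = (2 - 1*10**2 + (3/2)*10)*(-79 + ((-1/2*8 - 1/2*2) - 15)) = (2 - 1*100 + 15)*(-79 + ((-4 - 1) - 15)) = (2 - 100 + 15)*(-79 + (-5 - 15)) = -83*(-79 - 20) = -83*(-99) = 8217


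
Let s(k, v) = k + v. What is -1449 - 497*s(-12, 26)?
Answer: -8407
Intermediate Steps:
-1449 - 497*s(-12, 26) = -1449 - 497*(-12 + 26) = -1449 - 497*14 = -1449 - 6958 = -8407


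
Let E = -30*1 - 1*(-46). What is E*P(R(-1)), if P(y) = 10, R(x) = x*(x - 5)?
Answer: 160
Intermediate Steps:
R(x) = x*(-5 + x)
E = 16 (E = -30 + 46 = 16)
E*P(R(-1)) = 16*10 = 160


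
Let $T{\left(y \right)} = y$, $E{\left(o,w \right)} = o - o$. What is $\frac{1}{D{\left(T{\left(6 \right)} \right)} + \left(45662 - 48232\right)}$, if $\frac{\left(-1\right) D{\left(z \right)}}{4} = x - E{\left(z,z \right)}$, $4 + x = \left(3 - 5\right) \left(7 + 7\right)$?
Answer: $- \frac{1}{2442} \approx -0.0004095$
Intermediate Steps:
$E{\left(o,w \right)} = 0$
$x = -32$ ($x = -4 + \left(3 - 5\right) \left(7 + 7\right) = -4 + \left(3 - 5\right) 14 = -4 - 28 = -32$)
$D{\left(z \right)} = 128$ ($D{\left(z \right)} = - 4 \left(-32 - 0\right) = - 4 \left(-32 + 0\right) = \left(-4\right) \left(-32\right) = 128$)
$\frac{1}{D{\left(T{\left(6 \right)} \right)} + \left(45662 - 48232\right)} = \frac{1}{128 + \left(45662 - 48232\right)} = \frac{1}{128 - 2570} = \frac{1}{-2442} = - \frac{1}{2442}$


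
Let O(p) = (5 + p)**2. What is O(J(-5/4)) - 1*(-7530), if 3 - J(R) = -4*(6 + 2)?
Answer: 9130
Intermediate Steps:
J(R) = 35 (J(R) = 3 - (-4)*(6 + 2) = 3 - (-4)*8 = 3 - 1*(-32) = 3 + 32 = 35)
O(J(-5/4)) - 1*(-7530) = (5 + 35)**2 - 1*(-7530) = 40**2 + 7530 = 1600 + 7530 = 9130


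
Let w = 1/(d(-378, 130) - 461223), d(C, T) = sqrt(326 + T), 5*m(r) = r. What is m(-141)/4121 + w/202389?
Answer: -674505383256017188/98568676597393610465 - 2*sqrt(114)/43053535034047197 ≈ -0.0068430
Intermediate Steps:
m(r) = r/5
w = 1/(-461223 + 2*sqrt(114)) (w = 1/(sqrt(326 + 130) - 461223) = 1/(sqrt(456) - 461223) = 1/(2*sqrt(114) - 461223) = 1/(-461223 + 2*sqrt(114)) ≈ -2.1682e-6)
m(-141)/4121 + w/202389 = ((1/5)*(-141))/4121 + (-153741/70908885091 - 2*sqrt(114)/212726655273)/202389 = -141/5*1/4121 + (-153741/70908885091 - 2*sqrt(114)/212726655273)*(1/202389) = -141/20605 + (-51247/4783726114894133 - 2*sqrt(114)/43053535034047197) = -674505383256017188/98568676597393610465 - 2*sqrt(114)/43053535034047197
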